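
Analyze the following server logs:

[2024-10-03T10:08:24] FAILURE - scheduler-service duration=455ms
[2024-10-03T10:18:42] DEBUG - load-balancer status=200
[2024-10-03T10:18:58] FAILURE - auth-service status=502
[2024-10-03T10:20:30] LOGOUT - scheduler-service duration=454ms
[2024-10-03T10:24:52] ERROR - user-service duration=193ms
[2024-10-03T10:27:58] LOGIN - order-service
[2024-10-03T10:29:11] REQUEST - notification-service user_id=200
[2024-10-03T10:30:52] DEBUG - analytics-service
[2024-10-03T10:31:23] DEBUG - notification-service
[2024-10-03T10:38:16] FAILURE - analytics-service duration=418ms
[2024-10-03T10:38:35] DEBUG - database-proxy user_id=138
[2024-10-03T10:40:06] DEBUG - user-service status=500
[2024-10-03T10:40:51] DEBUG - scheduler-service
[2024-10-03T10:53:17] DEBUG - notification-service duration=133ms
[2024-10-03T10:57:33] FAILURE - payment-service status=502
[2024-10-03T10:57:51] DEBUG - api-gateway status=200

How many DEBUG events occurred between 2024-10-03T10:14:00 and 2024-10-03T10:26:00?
1

To count events in the time window:

1. Window boundaries: 2024-10-03T10:14:00 to 2024-10-03T10:26:00
2. Filter for DEBUG events within this window
3. Count matching events: 1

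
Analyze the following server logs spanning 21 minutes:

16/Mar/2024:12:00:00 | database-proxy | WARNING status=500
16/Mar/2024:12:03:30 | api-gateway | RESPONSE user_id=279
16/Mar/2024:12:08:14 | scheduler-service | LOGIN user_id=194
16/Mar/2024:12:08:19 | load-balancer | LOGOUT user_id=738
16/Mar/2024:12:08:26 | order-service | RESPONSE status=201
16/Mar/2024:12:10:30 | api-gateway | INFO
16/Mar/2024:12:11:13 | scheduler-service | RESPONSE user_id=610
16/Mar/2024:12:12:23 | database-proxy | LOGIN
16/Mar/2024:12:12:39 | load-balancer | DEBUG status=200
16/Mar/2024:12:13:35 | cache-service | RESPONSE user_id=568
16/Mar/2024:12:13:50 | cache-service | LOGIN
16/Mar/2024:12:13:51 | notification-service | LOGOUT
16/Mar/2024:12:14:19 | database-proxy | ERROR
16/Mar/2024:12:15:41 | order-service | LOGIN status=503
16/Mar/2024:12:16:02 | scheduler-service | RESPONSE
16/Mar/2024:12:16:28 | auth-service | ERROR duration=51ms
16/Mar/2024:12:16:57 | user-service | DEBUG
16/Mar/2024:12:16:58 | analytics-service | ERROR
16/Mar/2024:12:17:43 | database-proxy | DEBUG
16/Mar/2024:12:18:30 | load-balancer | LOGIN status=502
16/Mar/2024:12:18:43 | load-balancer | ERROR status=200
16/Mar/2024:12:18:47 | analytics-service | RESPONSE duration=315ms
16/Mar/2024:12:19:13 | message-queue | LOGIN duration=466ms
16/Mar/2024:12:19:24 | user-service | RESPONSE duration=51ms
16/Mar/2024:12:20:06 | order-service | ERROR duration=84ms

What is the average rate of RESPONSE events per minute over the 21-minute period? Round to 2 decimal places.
0.33

To calculate the rate:

1. Count total RESPONSE events: 7
2. Total time period: 21 minutes
3. Rate = 7 / 21 = 0.33 events per minute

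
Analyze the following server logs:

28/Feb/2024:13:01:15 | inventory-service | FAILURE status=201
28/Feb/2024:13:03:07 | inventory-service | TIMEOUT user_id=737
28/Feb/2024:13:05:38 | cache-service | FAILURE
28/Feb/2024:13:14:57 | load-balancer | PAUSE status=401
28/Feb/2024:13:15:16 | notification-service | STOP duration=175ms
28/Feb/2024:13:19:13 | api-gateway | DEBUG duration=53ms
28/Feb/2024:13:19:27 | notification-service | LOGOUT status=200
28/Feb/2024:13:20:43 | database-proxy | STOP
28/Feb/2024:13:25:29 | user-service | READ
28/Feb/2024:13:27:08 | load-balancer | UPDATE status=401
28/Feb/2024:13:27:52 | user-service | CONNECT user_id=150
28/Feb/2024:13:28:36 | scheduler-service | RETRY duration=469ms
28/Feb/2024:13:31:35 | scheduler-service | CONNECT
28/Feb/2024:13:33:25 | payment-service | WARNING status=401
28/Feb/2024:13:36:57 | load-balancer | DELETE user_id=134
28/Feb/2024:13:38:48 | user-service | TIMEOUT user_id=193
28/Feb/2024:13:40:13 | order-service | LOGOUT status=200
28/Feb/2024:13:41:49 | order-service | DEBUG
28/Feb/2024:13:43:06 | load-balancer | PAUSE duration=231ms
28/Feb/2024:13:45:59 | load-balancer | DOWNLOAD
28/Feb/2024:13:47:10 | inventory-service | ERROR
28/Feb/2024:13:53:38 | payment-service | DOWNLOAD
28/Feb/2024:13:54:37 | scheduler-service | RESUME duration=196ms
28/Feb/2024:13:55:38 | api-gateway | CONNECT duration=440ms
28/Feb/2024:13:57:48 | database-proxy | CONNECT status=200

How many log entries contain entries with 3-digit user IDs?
4

To find matching entries:

1. Pattern to match: entries with 3-digit user IDs
2. Scan each log entry for the pattern
3. Count matches: 4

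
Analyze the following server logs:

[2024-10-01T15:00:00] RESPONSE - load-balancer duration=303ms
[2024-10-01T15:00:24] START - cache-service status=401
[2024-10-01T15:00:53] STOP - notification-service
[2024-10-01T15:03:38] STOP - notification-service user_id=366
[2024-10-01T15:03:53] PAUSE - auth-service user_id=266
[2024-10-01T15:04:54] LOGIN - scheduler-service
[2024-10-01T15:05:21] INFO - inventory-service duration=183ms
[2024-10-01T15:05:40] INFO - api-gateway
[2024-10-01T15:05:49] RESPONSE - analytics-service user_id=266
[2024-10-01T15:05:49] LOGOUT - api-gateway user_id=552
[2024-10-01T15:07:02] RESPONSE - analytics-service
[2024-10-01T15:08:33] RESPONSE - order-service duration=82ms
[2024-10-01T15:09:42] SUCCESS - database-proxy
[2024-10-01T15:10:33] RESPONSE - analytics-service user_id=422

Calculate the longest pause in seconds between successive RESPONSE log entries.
349

To find the longest gap:

1. Extract all RESPONSE events in chronological order
2. Calculate time differences between consecutive events
3. Find the maximum difference
4. Longest gap: 349 seconds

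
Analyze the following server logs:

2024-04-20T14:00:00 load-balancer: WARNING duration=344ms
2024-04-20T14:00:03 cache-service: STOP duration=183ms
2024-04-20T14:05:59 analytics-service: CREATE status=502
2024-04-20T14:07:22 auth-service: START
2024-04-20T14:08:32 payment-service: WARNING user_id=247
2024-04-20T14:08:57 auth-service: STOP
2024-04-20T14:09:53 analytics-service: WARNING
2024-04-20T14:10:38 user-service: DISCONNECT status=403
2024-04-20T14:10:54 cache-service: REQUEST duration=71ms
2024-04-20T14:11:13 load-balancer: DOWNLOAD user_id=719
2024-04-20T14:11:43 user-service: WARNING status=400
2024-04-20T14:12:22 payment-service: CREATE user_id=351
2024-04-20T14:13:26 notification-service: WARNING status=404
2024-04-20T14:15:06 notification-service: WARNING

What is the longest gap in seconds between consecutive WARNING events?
512

To find the longest gap:

1. Extract all WARNING events in chronological order
2. Calculate time differences between consecutive events
3. Find the maximum difference
4. Longest gap: 512 seconds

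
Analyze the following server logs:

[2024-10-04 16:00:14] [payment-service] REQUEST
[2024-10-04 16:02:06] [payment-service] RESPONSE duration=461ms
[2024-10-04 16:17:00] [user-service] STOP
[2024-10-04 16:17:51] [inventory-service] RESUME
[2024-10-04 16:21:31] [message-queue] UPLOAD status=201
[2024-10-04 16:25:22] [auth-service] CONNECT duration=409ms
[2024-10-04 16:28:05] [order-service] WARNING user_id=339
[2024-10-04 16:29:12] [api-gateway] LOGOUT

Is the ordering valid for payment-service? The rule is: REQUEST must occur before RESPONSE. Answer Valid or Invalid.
Valid

To validate ordering:

1. Required order: REQUEST → RESPONSE
2. Rule: REQUEST must occur before RESPONSE
3. Check actual order of events for payment-service
4. Result: Valid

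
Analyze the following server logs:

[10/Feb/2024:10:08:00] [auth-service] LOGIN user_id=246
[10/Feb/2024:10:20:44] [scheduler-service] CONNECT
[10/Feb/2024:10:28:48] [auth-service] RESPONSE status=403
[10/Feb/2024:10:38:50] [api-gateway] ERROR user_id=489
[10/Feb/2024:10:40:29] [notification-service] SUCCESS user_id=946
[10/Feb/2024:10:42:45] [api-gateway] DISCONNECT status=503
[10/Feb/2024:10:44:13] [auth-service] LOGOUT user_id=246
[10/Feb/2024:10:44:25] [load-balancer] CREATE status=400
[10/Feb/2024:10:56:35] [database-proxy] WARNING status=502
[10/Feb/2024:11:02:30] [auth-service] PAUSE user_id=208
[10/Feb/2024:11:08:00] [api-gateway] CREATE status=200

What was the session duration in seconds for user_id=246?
2173

To calculate session duration:

1. Find LOGIN event for user_id=246: 10/Feb/2024:10:08:00
2. Find LOGOUT event for user_id=246: 10/Feb/2024:10:44:13
3. Session duration: 10/Feb/2024:10:44:13 - 10/Feb/2024:10:08:00 = 2173 seconds (36 minutes)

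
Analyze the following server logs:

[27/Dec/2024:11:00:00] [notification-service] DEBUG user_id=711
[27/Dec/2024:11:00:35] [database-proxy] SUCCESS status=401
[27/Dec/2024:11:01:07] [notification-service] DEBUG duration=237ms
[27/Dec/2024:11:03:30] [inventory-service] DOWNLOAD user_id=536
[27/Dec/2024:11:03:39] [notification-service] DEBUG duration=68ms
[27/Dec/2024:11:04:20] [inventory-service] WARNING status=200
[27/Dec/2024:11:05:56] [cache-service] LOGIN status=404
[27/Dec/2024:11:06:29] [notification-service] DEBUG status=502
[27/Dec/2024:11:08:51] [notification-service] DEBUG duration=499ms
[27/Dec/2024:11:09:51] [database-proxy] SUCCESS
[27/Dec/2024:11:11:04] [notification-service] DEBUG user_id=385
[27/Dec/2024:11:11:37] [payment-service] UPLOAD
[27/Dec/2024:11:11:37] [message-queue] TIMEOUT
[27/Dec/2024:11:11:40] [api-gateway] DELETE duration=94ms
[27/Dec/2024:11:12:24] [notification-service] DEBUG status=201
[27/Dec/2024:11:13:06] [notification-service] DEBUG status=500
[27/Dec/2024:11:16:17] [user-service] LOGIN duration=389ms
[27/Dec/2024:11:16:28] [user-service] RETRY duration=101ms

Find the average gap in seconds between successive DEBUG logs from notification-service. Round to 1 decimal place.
112.3

To calculate average interval:

1. Find all DEBUG events for notification-service in order
2. Calculate time gaps between consecutive events
3. Compute mean of gaps: 786 / 7 = 112.3 seconds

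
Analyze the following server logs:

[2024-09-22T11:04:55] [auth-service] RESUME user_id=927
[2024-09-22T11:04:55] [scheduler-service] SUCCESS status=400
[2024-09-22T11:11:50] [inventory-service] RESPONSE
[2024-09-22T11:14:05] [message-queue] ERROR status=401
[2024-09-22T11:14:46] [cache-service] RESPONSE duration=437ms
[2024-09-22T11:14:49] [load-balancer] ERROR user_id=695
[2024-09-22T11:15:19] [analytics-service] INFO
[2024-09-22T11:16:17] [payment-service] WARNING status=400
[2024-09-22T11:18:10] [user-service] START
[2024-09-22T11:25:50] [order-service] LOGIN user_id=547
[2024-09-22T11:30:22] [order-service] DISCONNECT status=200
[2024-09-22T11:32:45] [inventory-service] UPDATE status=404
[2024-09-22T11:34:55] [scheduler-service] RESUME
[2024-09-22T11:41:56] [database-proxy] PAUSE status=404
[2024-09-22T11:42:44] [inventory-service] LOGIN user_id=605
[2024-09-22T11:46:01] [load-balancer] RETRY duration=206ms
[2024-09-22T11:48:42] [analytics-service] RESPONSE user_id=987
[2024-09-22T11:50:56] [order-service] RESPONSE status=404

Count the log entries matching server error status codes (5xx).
0

To find matching entries:

1. Pattern to match: server error status codes (5xx)
2. Scan each log entry for the pattern
3. Count matches: 0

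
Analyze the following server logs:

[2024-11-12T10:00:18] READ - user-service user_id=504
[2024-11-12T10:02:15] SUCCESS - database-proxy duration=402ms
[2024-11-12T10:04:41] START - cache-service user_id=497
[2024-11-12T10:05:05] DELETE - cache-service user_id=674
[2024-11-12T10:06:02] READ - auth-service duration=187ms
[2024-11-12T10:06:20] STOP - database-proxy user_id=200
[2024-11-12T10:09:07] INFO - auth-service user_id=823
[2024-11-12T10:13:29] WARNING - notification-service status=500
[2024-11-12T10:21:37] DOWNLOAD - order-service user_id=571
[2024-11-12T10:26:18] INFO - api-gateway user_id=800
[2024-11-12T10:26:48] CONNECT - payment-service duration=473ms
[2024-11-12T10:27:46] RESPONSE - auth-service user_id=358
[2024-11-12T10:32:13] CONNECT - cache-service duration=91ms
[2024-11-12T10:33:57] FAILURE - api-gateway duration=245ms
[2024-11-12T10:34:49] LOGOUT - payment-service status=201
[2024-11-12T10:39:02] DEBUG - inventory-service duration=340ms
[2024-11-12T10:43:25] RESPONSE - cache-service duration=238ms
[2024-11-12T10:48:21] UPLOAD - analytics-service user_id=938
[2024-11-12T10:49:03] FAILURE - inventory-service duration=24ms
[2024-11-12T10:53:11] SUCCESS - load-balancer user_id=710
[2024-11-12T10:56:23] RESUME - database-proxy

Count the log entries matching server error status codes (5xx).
1

To find matching entries:

1. Pattern to match: server error status codes (5xx)
2. Scan each log entry for the pattern
3. Count matches: 1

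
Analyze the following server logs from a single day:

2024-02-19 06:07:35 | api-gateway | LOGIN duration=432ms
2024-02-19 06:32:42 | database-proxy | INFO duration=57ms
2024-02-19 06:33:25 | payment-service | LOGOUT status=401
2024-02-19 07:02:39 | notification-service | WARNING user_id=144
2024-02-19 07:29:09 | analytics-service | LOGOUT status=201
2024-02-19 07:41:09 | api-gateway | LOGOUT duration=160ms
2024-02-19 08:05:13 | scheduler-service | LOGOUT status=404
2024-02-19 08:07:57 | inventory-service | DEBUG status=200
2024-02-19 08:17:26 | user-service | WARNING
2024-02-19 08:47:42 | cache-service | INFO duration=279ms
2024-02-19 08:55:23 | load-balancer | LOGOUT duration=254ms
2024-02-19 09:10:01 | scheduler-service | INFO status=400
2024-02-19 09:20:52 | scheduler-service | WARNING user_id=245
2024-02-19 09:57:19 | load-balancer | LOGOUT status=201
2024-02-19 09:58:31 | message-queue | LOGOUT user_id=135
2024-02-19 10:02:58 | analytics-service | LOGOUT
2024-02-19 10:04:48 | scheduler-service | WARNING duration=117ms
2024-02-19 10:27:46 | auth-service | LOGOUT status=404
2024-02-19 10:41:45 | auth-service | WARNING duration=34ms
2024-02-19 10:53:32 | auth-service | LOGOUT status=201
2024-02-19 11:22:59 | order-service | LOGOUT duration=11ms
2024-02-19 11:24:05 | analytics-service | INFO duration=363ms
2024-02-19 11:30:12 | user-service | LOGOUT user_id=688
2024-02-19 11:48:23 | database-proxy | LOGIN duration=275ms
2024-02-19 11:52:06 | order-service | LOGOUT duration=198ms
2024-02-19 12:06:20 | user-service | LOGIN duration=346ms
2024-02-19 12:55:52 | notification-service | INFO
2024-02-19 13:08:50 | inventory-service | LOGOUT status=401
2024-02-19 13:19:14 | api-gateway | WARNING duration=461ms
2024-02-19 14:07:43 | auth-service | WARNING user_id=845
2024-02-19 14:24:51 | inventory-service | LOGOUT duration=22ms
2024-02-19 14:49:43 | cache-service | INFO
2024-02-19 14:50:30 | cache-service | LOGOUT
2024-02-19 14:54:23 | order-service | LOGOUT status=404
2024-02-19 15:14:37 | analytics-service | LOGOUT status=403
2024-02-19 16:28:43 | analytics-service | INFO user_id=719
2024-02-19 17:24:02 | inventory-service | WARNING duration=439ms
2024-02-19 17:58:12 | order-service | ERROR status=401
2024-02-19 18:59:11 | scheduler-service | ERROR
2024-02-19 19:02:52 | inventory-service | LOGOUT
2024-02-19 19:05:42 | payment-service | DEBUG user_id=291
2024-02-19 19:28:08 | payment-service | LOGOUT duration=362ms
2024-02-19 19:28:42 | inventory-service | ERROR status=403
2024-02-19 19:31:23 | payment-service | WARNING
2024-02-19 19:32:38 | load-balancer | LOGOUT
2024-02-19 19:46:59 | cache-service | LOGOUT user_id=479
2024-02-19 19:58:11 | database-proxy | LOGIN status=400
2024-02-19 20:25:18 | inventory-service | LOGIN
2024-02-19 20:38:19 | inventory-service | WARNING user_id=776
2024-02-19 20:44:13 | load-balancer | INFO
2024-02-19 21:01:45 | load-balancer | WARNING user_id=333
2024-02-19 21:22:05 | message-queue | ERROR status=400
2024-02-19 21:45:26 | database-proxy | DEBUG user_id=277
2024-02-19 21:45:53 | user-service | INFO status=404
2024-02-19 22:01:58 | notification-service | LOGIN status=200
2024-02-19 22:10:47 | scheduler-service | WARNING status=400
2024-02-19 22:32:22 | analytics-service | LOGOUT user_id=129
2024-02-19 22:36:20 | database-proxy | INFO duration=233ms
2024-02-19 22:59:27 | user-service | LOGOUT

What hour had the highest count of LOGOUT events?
19

To find the peak hour:

1. Group all LOGOUT events by hour
2. Count events in each hour
3. Find hour with maximum count
4. Peak hour: 19 (with 4 events)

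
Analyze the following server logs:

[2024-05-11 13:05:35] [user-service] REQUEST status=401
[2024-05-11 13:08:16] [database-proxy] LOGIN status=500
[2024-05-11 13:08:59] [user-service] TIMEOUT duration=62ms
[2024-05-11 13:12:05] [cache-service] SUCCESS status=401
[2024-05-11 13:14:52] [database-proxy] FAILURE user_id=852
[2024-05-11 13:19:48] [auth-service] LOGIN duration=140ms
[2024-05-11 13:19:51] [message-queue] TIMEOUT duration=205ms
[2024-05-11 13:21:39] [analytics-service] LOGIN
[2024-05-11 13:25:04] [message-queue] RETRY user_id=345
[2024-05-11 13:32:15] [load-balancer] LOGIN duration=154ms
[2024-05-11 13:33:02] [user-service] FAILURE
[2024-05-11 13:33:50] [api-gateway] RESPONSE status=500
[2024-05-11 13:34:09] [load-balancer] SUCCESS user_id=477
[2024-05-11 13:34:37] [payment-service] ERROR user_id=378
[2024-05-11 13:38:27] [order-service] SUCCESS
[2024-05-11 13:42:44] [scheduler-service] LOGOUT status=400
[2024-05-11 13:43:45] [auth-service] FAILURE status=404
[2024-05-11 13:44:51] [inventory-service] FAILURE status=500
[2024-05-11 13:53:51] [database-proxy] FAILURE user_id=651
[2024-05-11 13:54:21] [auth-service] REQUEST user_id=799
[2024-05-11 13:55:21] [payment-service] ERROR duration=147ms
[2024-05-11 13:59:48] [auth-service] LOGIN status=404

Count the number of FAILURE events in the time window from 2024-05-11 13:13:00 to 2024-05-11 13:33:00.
1

To count events in the time window:

1. Window boundaries: 2024-05-11 13:13:00 to 2024-05-11 13:33:00
2. Filter for FAILURE events within this window
3. Count matching events: 1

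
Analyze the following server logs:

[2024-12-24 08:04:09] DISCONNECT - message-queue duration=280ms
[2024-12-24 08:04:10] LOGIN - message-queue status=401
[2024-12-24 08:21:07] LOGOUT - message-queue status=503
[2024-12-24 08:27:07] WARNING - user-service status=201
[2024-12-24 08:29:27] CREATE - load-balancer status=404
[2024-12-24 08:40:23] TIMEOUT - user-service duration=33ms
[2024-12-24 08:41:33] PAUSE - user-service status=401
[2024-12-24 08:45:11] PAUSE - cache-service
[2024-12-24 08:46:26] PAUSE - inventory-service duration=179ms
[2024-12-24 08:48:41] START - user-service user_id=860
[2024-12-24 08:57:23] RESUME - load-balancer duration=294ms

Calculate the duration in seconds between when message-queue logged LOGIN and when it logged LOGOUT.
1017

To find the time between events:

1. Locate the first LOGIN event for message-queue: 2024-12-24 08:04:10
2. Locate the first LOGOUT event for message-queue: 2024-12-24 08:21:07
3. Calculate the difference: 2024-12-24 08:21:07 - 2024-12-24 08:04:10 = 1017 seconds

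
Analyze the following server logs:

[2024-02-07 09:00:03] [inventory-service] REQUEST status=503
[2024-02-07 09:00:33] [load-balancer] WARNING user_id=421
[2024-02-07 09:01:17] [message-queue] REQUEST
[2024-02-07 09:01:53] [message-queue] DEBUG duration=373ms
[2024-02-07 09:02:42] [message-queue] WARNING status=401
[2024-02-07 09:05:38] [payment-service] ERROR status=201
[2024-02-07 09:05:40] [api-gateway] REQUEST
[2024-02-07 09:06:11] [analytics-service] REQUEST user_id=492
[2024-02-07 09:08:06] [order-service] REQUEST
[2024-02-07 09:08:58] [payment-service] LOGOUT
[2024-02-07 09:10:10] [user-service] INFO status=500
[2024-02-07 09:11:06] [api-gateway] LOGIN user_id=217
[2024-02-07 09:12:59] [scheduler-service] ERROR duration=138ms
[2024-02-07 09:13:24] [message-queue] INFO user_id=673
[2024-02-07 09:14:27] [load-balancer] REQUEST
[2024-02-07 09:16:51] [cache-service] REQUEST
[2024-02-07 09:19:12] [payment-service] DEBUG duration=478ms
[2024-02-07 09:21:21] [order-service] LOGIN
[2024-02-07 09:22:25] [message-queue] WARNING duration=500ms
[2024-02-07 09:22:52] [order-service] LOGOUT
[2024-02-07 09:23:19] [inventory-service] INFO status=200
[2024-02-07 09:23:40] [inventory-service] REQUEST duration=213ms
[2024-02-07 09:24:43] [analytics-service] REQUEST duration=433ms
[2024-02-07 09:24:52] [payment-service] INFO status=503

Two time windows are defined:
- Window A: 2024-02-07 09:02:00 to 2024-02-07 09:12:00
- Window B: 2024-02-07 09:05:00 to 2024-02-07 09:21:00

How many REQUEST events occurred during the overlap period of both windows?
3

To find overlap events:

1. Window A: 2024-02-07 09:02:00 to 2024-02-07 09:12:00
2. Window B: 2024-02-07 09:05:00 to 2024-02-07 09:21:00
3. Overlap period: 2024-02-07 09:05:00 to 2024-02-07 09:12:00
4. Count REQUEST events in overlap: 3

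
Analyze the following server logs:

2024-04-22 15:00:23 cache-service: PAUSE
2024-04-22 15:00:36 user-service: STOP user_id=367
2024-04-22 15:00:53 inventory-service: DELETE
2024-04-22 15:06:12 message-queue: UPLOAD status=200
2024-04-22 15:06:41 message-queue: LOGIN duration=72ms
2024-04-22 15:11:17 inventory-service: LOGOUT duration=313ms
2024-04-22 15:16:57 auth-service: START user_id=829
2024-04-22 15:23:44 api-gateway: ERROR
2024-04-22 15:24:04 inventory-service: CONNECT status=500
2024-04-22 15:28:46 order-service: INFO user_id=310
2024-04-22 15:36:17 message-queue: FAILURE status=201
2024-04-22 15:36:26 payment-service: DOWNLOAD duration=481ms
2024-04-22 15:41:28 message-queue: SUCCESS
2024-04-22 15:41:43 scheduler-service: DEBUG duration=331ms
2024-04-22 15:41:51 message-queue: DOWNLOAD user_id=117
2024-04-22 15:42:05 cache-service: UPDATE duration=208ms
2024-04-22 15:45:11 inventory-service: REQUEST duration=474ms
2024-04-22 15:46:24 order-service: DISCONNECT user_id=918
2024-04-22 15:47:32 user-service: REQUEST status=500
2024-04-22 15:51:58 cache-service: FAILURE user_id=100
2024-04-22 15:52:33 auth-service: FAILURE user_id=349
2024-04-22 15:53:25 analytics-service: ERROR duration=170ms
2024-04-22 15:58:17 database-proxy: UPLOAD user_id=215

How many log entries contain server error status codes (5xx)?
2

To find matching entries:

1. Pattern to match: server error status codes (5xx)
2. Scan each log entry for the pattern
3. Count matches: 2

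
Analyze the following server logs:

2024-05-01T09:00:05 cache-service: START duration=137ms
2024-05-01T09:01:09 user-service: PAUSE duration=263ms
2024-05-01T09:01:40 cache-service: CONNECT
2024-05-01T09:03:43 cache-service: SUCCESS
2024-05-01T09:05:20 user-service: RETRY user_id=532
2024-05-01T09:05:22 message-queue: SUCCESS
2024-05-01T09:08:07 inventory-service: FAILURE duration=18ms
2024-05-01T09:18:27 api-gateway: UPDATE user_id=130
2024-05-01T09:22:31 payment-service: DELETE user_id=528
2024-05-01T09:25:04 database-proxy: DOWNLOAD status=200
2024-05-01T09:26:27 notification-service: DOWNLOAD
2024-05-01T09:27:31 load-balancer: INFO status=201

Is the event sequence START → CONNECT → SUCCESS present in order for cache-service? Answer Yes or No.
Yes

To verify sequence order:

1. Find all events in sequence START → CONNECT → SUCCESS for cache-service
2. Extract their timestamps
3. Check if timestamps are in ascending order
4. Result: Yes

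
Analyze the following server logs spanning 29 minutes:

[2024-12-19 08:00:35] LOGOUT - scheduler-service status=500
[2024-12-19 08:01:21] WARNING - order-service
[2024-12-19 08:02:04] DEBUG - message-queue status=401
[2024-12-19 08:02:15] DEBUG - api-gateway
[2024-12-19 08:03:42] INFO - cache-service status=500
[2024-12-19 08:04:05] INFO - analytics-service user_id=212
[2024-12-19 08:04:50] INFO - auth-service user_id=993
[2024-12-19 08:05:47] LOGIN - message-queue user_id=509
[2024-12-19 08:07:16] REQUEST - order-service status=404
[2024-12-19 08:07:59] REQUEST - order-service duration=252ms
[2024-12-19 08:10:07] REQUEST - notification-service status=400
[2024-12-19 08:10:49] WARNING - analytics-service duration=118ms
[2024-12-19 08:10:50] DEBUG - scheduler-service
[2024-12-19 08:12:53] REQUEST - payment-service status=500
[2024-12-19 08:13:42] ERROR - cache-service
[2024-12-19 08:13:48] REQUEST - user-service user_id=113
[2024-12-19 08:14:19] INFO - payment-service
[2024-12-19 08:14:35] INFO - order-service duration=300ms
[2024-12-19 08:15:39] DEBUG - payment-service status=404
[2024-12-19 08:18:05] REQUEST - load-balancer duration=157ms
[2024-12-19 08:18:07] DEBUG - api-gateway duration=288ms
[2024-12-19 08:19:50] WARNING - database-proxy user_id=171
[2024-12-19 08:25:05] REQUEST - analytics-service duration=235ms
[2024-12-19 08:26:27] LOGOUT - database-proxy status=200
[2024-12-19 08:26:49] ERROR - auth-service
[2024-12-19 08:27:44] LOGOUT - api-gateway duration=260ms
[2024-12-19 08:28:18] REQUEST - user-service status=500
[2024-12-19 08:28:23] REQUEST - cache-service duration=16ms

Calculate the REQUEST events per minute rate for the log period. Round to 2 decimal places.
0.31

To calculate the rate:

1. Count total REQUEST events: 9
2. Total time period: 29 minutes
3. Rate = 9 / 29 = 0.31 events per minute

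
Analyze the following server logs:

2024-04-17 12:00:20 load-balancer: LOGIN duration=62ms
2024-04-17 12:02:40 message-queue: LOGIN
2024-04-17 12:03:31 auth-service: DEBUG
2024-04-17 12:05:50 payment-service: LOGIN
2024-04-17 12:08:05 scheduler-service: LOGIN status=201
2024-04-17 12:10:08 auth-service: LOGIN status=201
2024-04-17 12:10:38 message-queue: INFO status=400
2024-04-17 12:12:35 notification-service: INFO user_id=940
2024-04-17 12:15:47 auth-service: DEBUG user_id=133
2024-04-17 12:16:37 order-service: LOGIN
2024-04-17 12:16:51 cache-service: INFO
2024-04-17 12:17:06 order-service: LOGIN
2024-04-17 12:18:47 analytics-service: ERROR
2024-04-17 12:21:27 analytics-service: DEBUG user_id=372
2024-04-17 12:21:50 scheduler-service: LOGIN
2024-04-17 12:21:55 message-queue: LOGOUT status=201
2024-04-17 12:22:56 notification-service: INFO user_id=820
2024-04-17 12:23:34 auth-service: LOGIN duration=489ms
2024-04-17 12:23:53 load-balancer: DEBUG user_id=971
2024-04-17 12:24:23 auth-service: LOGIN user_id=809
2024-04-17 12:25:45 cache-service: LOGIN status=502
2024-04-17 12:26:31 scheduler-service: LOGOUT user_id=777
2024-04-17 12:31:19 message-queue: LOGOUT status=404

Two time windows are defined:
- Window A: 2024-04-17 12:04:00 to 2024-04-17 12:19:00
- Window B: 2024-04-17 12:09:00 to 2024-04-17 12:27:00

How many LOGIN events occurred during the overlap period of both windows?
3

To find overlap events:

1. Window A: 2024-04-17 12:04:00 to 2024-04-17 12:19:00
2. Window B: 2024-04-17 12:09:00 to 2024-04-17 12:27:00
3. Overlap period: 2024-04-17 12:09:00 to 2024-04-17 12:19:00
4. Count LOGIN events in overlap: 3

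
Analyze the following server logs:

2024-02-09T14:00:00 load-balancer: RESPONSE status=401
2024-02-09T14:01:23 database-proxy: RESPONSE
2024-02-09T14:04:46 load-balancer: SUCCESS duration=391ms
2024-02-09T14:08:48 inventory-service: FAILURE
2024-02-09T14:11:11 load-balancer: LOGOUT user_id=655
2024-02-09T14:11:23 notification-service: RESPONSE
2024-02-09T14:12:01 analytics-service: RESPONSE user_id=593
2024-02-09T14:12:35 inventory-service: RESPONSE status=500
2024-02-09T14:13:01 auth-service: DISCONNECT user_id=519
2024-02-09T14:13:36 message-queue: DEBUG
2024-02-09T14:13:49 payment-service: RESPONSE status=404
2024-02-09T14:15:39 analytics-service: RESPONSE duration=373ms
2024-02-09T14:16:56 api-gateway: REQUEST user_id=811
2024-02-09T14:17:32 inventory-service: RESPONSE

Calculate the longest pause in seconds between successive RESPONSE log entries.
600

To find the longest gap:

1. Extract all RESPONSE events in chronological order
2. Calculate time differences between consecutive events
3. Find the maximum difference
4. Longest gap: 600 seconds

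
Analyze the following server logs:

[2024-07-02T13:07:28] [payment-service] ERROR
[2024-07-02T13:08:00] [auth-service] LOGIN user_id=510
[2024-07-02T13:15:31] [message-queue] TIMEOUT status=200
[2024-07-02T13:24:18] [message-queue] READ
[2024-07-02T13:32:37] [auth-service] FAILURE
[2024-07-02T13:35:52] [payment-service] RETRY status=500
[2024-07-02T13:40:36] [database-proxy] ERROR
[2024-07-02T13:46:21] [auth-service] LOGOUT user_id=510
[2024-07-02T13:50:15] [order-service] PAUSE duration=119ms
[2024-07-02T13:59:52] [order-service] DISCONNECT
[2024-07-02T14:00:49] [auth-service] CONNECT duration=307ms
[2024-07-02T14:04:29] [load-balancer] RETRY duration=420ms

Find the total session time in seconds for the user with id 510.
2301

To calculate session duration:

1. Find LOGIN event for user_id=510: 2024-07-02T13:08:00
2. Find LOGOUT event for user_id=510: 2024-07-02T13:46:21
3. Session duration: 2024-07-02T13:46:21 - 2024-07-02T13:08:00 = 2301 seconds (38 minutes)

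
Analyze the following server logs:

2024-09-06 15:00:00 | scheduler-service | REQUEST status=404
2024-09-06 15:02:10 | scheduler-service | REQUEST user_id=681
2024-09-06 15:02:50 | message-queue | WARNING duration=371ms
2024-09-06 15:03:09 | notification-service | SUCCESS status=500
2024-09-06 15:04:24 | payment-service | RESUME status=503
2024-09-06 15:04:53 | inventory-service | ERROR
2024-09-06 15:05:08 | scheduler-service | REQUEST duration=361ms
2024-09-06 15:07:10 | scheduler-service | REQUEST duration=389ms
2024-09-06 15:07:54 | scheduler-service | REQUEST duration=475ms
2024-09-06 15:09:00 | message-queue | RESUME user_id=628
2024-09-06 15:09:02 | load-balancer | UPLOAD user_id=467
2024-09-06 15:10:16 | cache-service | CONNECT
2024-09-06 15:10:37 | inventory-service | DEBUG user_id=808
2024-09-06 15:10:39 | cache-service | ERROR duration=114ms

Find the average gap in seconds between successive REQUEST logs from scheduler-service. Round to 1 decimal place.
118.5

To calculate average interval:

1. Find all REQUEST events for scheduler-service in order
2. Calculate time gaps between consecutive events
3. Compute mean of gaps: 474 / 4 = 118.5 seconds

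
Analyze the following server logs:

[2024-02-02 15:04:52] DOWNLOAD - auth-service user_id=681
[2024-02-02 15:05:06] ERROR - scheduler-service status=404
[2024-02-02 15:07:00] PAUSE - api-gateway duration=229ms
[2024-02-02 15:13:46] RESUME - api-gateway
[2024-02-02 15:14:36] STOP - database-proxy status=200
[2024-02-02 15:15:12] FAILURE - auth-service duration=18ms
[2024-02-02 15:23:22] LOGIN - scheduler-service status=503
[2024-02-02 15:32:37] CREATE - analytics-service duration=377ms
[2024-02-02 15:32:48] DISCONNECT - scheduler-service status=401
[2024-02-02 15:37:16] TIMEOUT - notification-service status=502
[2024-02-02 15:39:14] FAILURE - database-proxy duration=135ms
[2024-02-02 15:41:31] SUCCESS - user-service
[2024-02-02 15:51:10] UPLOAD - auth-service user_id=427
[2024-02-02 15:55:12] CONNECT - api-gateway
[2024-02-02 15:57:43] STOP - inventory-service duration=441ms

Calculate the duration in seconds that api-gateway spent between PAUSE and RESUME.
406

To calculate state duration:

1. Find PAUSE event for api-gateway: 2024-02-02 15:07:00
2. Find RESUME event for api-gateway: 2024-02-02 15:13:46
3. Calculate duration: 2024-02-02 15:13:46 - 2024-02-02 15:07:00 = 406 seconds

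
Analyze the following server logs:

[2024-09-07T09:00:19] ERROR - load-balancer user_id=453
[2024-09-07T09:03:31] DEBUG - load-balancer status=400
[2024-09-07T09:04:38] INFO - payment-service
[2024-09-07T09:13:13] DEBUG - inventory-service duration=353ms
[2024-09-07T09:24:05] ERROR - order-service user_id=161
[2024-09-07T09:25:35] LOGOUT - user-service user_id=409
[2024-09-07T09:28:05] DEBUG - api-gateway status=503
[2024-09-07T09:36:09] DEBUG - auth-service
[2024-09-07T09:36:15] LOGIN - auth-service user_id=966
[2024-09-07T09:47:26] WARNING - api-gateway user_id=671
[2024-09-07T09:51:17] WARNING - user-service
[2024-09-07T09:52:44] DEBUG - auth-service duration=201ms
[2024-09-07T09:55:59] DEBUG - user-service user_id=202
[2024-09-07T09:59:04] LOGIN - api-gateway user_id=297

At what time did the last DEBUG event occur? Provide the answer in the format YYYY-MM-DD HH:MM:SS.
2024-09-07 09:55:59

To find the last event:

1. Filter for all DEBUG events
2. Sort by timestamp
3. Select the last one
4. Timestamp: 2024-09-07 09:55:59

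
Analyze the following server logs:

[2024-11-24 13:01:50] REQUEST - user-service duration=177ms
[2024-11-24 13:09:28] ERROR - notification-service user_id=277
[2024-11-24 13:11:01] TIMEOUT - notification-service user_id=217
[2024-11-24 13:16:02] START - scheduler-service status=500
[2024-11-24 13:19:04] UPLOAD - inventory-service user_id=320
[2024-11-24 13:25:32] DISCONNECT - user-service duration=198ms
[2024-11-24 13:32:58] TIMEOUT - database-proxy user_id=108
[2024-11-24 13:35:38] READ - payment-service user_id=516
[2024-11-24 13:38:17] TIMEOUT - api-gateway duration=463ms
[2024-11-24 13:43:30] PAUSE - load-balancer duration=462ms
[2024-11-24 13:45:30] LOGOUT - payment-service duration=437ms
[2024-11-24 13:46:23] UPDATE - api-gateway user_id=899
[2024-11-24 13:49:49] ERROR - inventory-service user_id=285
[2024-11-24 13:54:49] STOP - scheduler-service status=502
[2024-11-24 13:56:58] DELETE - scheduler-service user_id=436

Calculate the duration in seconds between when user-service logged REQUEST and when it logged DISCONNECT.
1422

To find the time between events:

1. Locate the first REQUEST event for user-service: 2024-11-24 13:01:50
2. Locate the first DISCONNECT event for user-service: 2024-11-24 13:25:32
3. Calculate the difference: 2024-11-24 13:25:32 - 2024-11-24 13:01:50 = 1422 seconds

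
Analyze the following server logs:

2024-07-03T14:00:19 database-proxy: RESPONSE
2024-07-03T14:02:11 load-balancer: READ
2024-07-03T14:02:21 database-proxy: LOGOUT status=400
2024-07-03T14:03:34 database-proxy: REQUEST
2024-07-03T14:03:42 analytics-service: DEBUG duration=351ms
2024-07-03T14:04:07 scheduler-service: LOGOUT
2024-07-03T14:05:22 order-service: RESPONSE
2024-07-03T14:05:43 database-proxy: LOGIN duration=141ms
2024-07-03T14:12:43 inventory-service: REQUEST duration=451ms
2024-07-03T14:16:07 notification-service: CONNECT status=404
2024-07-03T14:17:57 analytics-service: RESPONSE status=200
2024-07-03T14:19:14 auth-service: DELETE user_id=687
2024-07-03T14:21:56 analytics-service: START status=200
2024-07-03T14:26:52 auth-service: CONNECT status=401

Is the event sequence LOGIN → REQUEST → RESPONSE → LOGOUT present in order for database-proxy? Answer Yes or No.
No

To verify sequence order:

1. Find all events in sequence LOGIN → REQUEST → RESPONSE → LOGOUT for database-proxy
2. Extract their timestamps
3. Check if timestamps are in ascending order
4. Result: No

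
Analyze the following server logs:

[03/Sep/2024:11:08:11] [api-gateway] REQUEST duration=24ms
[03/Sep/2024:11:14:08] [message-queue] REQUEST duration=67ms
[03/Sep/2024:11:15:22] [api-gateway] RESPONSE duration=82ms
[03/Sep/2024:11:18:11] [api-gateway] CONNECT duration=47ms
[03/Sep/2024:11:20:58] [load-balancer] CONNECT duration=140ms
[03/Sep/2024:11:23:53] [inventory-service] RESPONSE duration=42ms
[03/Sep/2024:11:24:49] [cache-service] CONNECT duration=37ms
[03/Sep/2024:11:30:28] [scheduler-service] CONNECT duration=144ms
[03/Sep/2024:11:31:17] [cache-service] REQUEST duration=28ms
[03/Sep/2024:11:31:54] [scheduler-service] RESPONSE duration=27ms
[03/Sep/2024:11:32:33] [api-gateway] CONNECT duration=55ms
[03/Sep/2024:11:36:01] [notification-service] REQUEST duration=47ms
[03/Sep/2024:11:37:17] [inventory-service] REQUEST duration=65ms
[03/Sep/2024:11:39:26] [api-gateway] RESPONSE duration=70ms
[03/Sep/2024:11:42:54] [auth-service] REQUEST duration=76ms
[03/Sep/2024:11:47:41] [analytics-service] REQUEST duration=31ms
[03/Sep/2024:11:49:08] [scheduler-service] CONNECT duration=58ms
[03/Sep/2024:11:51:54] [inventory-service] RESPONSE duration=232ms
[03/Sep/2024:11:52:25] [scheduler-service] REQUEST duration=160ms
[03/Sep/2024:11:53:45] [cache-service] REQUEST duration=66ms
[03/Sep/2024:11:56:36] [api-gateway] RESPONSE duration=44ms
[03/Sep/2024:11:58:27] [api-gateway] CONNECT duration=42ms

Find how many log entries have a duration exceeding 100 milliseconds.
4

To count timeouts:

1. Threshold: 100ms
2. Extract duration from each log entry
3. Count entries where duration > 100
4. Timeout count: 4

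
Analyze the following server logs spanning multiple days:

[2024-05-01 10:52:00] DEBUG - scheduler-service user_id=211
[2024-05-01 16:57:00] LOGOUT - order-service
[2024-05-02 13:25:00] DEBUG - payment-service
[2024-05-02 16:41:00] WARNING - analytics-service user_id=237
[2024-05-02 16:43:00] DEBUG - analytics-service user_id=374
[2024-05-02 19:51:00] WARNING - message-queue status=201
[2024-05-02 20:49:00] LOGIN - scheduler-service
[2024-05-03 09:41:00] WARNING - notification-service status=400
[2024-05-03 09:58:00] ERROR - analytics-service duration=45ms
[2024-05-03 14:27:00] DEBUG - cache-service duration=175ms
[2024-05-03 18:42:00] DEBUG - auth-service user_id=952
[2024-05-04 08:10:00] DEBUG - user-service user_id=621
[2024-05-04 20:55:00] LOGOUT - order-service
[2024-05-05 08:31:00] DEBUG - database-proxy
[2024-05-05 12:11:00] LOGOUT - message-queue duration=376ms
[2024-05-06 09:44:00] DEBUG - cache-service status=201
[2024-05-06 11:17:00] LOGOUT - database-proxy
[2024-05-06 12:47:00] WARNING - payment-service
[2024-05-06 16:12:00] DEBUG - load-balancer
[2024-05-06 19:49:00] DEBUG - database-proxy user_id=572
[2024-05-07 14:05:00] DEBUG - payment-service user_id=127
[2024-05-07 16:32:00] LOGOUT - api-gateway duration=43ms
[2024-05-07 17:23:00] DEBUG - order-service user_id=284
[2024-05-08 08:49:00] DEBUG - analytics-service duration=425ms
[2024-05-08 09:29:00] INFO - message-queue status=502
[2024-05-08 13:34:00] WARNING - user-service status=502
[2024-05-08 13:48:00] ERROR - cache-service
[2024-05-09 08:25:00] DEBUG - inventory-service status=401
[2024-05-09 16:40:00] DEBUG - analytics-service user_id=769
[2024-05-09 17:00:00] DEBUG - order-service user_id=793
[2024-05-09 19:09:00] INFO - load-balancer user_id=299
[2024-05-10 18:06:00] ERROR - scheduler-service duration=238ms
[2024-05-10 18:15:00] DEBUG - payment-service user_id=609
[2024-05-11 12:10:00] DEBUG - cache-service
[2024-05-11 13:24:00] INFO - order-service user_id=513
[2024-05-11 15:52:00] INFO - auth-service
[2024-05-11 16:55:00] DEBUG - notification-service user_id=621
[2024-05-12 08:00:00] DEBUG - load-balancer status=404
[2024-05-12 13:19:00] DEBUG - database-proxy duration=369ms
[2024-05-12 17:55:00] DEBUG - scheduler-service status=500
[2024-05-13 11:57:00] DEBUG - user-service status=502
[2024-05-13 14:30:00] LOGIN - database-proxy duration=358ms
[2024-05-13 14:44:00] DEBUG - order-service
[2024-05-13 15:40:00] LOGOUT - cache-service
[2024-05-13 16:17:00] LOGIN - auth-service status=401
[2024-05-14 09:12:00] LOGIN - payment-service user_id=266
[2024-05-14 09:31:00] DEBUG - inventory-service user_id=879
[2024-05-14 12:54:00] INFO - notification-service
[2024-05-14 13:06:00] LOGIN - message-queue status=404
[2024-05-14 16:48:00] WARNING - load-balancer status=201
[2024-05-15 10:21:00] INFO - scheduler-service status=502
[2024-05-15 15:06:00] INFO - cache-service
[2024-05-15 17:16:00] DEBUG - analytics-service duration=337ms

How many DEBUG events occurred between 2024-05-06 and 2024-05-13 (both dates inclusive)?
17

To filter by date range:

1. Date range: 2024-05-06 through 2024-05-13, both dates inclusive
2. Filter for DEBUG events whose date falls in this range
3. Count matching events: 17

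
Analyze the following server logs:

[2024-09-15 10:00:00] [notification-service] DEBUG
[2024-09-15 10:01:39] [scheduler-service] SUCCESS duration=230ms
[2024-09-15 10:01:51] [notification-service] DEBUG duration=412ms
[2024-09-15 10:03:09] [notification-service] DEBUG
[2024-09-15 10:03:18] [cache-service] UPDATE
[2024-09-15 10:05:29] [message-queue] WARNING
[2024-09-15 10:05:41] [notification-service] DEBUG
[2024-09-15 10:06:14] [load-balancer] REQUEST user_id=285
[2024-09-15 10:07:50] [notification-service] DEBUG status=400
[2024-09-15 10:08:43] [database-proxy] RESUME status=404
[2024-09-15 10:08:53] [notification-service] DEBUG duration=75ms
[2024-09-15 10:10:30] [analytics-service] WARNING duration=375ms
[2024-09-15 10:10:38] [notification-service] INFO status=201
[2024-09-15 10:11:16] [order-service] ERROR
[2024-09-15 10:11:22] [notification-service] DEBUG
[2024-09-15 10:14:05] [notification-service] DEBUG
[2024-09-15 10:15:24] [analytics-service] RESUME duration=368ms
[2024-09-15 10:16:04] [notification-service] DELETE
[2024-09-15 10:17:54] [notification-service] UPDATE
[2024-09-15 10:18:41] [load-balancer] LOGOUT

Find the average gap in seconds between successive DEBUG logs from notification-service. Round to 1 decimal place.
120.7

To calculate average interval:

1. Find all DEBUG events for notification-service in order
2. Calculate time gaps between consecutive events
3. Compute mean of gaps: 845 / 7 = 120.7 seconds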